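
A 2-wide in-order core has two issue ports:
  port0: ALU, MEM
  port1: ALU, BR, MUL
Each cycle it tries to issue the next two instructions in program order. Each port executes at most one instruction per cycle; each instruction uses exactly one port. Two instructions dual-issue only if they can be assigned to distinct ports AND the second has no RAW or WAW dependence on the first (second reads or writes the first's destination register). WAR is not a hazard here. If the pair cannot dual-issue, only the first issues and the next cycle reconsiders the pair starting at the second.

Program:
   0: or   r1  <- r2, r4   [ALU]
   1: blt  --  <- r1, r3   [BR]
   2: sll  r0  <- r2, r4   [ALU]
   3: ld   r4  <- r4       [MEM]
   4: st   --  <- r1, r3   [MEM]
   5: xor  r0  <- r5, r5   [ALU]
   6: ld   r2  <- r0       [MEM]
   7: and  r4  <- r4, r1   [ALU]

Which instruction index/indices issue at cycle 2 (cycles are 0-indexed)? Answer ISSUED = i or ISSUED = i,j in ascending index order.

t=0 i0:or ; RAW r1
t=1 i1&i2:blt/sll ; dual
t=2 i3:ld ; no-port MEM/MEM
t=3 i4&i5:st/xor ; dual
t=4 i6&i7:ld/and ; dual

ISSUED = 3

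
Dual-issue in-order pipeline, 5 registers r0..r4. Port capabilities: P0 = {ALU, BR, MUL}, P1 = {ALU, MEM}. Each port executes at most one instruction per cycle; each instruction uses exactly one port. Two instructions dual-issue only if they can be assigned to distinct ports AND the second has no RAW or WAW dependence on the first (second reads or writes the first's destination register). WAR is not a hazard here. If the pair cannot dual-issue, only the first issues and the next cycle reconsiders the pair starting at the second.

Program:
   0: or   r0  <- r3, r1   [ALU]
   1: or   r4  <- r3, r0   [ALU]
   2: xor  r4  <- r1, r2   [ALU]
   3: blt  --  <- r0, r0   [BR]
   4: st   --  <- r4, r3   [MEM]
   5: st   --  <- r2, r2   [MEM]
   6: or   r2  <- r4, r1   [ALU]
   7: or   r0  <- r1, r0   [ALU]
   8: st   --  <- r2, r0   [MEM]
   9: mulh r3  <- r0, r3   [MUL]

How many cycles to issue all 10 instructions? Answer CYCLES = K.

0. or @i0  | RAW r0
1. or @i1  | WAW r4
2. xor/blt @i2&i3  | 2-wide
3. st @i4  | no-port MEM/MEM
4. st/or @i5&i6  | 2-wide
5. or @i7  | RAW r0
6. st/mulh @i8&i9  | 2-wide

CYCLES = 7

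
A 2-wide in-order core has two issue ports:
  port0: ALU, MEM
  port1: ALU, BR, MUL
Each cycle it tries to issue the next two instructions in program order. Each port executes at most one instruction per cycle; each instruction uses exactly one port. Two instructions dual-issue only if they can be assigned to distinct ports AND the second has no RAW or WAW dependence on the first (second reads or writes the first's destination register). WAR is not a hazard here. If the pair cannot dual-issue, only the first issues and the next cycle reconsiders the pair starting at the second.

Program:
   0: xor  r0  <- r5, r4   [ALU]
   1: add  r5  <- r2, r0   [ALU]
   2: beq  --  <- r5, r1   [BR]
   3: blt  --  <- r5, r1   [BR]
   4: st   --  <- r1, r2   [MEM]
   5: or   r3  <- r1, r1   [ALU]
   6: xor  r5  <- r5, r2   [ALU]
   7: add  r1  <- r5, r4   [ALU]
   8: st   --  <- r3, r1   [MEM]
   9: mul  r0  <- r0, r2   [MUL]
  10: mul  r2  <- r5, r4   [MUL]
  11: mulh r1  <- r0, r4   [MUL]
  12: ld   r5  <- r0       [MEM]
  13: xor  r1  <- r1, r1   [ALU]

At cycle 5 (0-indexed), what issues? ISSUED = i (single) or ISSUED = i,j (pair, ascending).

t=0 i0:xor ; RAW r0
t=1 i1:add ; RAW r5
t=2 i2:beq ; no-port BR/BR
t=3 i3,i4:blt st ; dual
t=4 i5,i6:or xor ; dual
t=5 i7:add ; RAW r1
t=6 i8,i9:st mul ; dual
t=7 i10:mul ; no-port MUL/MUL
t=8 i11,i12:mulh ld ; dual
t=9 i13:xor ; tail

ISSUED = 7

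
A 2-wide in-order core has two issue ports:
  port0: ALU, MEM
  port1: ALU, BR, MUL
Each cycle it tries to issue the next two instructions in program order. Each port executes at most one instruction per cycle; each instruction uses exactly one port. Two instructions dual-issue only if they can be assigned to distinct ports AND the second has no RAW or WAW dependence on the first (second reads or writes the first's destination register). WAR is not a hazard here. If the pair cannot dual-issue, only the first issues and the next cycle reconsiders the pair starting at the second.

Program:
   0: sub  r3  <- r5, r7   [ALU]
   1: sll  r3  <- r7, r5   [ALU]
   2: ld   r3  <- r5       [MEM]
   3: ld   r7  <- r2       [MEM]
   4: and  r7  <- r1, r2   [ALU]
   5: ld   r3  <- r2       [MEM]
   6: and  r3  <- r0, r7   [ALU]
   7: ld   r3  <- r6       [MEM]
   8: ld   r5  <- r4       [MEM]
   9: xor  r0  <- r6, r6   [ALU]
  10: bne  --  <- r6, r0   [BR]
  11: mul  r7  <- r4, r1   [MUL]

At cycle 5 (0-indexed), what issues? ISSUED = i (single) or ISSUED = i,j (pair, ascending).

ISSUED = 6

c0: i0 sub.ALU  WAW r3
c1: i1 sll.ALU  WAW r3
c2: i2 ld.MEM  no-port MEM/MEM
c3: i3 ld.MEM  WAW r7
c4: i4&i5 and.ALU/ld.MEM  pair
c5: i6 and.ALU  WAW r3
c6: i7 ld.MEM  no-port MEM/MEM
c7: i8&i9 ld.MEM/xor.ALU  pair
c8: i10 bne.BR  no-port BR/MUL
c9: i11 mul.MUL  tail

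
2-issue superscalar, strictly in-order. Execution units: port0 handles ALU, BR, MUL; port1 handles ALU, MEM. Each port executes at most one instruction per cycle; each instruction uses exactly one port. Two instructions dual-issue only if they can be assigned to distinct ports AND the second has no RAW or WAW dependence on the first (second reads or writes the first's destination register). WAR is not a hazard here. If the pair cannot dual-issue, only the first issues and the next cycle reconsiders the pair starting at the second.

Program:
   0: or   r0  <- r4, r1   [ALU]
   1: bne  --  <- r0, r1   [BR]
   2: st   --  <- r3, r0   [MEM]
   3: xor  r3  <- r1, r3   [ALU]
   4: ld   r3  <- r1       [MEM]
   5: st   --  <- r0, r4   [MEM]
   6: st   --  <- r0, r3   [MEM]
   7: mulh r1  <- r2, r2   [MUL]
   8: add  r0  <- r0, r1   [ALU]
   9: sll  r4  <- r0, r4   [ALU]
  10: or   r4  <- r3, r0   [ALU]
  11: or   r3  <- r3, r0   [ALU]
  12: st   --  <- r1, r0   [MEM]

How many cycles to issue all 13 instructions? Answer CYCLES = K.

0. or @i0  | RAW r0
1. bne;st @i1/i2  | 2-wide
2. xor @i3  | WAW r3
3. ld @i4  | no-port MEM/MEM
4. st @i5  | no-port MEM/MEM
5. st;mulh @i6/i7  | 2-wide
6. add @i8  | RAW r0
7. sll @i9  | WAW r4
8. or;or @i10/i11  | 2-wide
9. st @i12  | tail

CYCLES = 10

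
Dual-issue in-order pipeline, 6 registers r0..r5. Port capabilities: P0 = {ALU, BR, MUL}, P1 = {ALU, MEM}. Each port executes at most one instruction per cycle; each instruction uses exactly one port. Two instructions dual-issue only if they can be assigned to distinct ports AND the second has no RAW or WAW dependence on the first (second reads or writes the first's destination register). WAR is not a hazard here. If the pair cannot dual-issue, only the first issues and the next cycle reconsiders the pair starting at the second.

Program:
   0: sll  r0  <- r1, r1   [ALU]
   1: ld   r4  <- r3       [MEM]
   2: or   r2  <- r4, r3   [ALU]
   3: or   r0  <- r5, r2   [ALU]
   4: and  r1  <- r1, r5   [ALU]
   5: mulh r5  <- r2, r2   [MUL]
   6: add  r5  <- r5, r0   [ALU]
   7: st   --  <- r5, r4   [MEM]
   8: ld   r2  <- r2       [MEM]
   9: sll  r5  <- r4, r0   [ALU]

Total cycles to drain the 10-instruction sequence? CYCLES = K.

CYCLES = 7

t=0 i0/i1:sll;ld ; 2-wide
t=1 i2:or ; RAW r2
t=2 i3/i4:or;and ; 2-wide
t=3 i5:mulh ; RAW+WAW r5
t=4 i6:add ; RAW r5
t=5 i7:st ; no-port MEM/MEM
t=6 i8/i9:ld;sll ; 2-wide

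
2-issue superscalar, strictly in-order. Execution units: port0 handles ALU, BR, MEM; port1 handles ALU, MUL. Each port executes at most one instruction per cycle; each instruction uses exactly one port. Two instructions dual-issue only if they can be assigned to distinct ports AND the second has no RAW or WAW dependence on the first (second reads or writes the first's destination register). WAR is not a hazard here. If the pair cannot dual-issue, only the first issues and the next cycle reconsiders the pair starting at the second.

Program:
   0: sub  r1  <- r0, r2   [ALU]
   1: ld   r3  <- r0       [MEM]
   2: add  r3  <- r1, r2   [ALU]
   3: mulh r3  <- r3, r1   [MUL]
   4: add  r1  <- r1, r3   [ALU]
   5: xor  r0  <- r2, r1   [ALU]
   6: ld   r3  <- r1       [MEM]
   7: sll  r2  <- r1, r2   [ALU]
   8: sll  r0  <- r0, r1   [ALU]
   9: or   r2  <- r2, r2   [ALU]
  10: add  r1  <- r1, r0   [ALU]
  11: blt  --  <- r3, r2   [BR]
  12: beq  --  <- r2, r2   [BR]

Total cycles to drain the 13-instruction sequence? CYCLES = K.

#0 head=0: sub ld i0/i1 2-wide
#1 head=2: add i2 RAW+WAW r3
#2 head=3: mulh i3 RAW r3
#3 head=4: add i4 RAW r1
#4 head=5: xor ld i5/i6 2-wide
#5 head=7: sll sll i7/i8 2-wide
#6 head=9: or add i9/i10 2-wide
#7 head=11: blt i11 no-port BR/BR
#8 head=12: beq i12 tail

CYCLES = 9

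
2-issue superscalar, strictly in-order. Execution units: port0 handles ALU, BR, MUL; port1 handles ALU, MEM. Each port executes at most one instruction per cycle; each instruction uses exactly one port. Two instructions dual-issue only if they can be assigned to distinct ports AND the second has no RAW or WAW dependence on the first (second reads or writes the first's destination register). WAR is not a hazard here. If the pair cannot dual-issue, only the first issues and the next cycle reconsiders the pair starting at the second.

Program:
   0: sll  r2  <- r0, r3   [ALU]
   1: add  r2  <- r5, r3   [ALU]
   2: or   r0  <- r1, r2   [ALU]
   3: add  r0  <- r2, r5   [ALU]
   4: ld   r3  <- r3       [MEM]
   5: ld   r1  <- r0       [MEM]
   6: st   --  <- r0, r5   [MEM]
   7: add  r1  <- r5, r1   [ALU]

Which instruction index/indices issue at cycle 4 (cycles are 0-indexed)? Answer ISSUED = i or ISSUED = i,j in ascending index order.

[0] i0  sll  -- WAW r2
[1] i1  add  -- RAW r2
[2] i2  or  -- WAW r0
[3] i3,i4  add/ld  -- 2-wide
[4] i5  ld  -- no-port MEM/MEM
[5] i6,i7  st/add  -- 2-wide

ISSUED = 5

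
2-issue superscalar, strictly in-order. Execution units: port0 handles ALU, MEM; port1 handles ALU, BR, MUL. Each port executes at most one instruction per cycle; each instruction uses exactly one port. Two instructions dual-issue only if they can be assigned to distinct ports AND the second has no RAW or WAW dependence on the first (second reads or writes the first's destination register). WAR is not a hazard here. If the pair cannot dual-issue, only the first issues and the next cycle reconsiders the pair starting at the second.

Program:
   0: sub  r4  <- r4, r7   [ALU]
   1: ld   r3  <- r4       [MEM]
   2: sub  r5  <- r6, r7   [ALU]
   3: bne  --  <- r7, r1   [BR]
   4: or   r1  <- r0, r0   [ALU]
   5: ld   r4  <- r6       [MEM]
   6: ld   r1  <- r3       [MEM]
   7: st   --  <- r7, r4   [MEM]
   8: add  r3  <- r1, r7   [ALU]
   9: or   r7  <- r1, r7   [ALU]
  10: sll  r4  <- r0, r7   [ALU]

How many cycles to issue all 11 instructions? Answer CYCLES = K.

  cy0 -> i0 (sub.ALU) RAW r4
  cy1 -> i1/i2 (ld.MEM+sub.ALU) dual
  cy2 -> i3/i4 (bne.BR+or.ALU) dual
  cy3 -> i5 (ld.MEM) no-port MEM/MEM
  cy4 -> i6 (ld.MEM) no-port MEM/MEM
  cy5 -> i7/i8 (st.MEM+add.ALU) dual
  cy6 -> i9 (or.ALU) RAW r7
  cy7 -> i10 (sll.ALU) tail

CYCLES = 8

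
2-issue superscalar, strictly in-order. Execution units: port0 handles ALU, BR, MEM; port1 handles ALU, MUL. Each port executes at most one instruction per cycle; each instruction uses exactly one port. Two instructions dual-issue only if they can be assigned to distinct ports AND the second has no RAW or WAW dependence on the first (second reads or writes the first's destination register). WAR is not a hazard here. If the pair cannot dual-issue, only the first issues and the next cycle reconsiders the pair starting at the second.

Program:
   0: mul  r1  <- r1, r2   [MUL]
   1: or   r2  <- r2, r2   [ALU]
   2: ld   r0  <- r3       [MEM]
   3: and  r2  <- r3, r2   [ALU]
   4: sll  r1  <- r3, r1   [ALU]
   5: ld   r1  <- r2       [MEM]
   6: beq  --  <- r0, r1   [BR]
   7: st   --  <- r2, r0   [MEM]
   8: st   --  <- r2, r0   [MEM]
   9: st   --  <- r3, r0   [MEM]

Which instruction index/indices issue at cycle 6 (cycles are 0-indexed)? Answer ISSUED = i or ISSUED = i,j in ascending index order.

[0] i0&i1  mul or  -- dual
[1] i2&i3  ld and  -- dual
[2] i4  sll  -- WAW r1
[3] i5  ld  -- no-port MEM/BR
[4] i6  beq  -- no-port BR/MEM
[5] i7  st  -- no-port MEM/MEM
[6] i8  st  -- no-port MEM/MEM
[7] i9  st  -- tail

ISSUED = 8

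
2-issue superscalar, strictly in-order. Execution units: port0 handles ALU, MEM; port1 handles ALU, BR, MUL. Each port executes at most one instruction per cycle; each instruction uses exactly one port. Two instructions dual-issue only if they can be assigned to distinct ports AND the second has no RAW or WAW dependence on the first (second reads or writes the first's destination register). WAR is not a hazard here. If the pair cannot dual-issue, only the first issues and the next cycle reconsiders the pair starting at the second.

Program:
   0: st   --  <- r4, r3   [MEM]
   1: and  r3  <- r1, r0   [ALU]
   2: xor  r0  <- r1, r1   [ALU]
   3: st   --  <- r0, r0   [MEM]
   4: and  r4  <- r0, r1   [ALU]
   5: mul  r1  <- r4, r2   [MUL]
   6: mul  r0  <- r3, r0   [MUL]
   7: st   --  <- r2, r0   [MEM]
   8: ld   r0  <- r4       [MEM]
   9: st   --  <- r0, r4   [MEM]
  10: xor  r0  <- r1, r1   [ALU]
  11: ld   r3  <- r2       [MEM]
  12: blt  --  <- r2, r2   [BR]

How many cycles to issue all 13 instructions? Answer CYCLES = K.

0. st and @i0,i1  | 2-wide
1. xor @i2  | RAW r0
2. st and @i3,i4  | 2-wide
3. mul @i5  | no-port MUL/MUL
4. mul @i6  | RAW r0
5. st @i7  | no-port MEM/MEM
6. ld @i8  | no-port MEM/MEM
7. st xor @i9,i10  | 2-wide
8. ld blt @i11,i12  | 2-wide

CYCLES = 9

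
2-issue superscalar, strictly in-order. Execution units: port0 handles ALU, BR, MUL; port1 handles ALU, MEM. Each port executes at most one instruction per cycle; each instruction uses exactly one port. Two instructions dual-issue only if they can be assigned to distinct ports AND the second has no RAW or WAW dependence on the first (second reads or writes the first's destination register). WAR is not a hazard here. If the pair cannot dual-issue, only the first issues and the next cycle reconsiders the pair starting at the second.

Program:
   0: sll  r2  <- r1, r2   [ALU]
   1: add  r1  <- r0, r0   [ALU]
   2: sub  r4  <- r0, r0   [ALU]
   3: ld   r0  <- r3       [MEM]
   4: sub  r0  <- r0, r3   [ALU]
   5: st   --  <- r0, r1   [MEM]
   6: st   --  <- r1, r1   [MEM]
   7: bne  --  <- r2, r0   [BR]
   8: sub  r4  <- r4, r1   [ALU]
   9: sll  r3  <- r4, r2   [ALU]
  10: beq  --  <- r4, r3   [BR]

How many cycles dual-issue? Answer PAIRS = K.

PAIRS = 3

t=0 i0&i1:sll;add ; 2-wide
t=1 i2&i3:sub;ld ; 2-wide
t=2 i4:sub ; RAW r0
t=3 i5:st ; no-port MEM/MEM
t=4 i6&i7:st;bne ; 2-wide
t=5 i8:sub ; RAW r4
t=6 i9:sll ; RAW r3
t=7 i10:beq ; tail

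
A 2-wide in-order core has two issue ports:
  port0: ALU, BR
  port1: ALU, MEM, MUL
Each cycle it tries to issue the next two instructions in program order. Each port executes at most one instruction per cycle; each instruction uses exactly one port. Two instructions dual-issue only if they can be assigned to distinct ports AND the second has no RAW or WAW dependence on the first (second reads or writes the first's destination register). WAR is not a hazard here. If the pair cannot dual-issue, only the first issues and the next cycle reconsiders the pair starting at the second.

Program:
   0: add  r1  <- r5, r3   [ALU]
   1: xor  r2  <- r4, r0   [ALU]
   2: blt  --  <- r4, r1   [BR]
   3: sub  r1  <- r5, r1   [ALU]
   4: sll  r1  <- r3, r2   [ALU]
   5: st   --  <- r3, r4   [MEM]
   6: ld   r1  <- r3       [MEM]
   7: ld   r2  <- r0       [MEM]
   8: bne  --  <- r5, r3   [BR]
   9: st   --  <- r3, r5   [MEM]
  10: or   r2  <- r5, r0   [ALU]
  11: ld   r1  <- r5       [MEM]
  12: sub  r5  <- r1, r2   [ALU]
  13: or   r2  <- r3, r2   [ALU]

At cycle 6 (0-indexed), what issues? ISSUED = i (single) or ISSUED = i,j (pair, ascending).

#0 head=0: add+xor i0/i1 dual
#1 head=2: blt+sub i2/i3 dual
#2 head=4: sll+st i4/i5 dual
#3 head=6: ld i6 no-port MEM/MEM
#4 head=7: ld+bne i7/i8 dual
#5 head=9: st+or i9/i10 dual
#6 head=11: ld i11 RAW r1
#7 head=12: sub+or i12/i13 dual

ISSUED = 11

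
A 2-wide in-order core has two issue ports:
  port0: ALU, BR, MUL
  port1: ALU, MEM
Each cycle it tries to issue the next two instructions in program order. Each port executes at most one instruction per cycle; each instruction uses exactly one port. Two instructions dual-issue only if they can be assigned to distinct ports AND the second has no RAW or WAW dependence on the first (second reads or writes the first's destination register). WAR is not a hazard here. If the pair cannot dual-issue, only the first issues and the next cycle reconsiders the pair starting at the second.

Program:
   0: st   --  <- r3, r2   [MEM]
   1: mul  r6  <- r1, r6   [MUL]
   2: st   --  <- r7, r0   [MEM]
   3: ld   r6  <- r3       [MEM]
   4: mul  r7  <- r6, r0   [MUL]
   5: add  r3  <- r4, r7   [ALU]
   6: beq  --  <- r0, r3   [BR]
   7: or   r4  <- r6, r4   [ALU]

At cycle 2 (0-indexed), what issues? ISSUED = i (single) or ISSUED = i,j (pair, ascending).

t=0 i0/i1:st/mul ; 2-wide
t=1 i2:st ; no-port MEM/MEM
t=2 i3:ld ; RAW r6
t=3 i4:mul ; RAW r7
t=4 i5:add ; RAW r3
t=5 i6/i7:beq/or ; 2-wide

ISSUED = 3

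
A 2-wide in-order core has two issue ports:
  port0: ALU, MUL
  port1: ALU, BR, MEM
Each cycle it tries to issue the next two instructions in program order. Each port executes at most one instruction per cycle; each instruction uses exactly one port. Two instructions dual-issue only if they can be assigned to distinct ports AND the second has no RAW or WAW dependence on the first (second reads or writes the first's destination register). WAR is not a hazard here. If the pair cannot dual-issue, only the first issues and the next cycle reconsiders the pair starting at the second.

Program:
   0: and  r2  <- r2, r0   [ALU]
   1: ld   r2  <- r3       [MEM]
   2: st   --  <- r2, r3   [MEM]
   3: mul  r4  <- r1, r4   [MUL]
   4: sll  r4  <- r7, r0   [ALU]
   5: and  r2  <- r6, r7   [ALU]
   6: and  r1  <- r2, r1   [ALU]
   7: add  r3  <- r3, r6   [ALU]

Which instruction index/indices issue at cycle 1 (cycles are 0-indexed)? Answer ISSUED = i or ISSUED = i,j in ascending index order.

ISSUED = 1

[0] i0  and  -- WAW r2
[1] i1  ld  -- no-port MEM/MEM
[2] i2+i3  st;mul  -- dual
[3] i4+i5  sll;and  -- dual
[4] i6+i7  and;add  -- dual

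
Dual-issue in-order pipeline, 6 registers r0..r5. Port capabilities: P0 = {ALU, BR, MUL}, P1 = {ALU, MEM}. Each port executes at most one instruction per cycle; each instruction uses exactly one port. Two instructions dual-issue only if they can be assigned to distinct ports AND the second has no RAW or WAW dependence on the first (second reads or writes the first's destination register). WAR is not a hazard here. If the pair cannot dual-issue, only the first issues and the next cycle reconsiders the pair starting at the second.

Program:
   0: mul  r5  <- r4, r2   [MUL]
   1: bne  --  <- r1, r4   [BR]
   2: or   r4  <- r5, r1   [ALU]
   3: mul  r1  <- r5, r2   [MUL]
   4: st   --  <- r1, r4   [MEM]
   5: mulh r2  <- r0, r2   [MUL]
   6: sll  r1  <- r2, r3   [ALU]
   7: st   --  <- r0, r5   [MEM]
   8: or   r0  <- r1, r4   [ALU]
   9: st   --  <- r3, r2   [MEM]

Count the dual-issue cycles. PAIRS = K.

PAIRS = 4

0. mul.MUL @i0  | no-port MUL/BR
1. bne.BR or.ALU @i1+i2  | dual
2. mul.MUL @i3  | RAW r1
3. st.MEM mulh.MUL @i4+i5  | dual
4. sll.ALU st.MEM @i6+i7  | dual
5. or.ALU st.MEM @i8+i9  | dual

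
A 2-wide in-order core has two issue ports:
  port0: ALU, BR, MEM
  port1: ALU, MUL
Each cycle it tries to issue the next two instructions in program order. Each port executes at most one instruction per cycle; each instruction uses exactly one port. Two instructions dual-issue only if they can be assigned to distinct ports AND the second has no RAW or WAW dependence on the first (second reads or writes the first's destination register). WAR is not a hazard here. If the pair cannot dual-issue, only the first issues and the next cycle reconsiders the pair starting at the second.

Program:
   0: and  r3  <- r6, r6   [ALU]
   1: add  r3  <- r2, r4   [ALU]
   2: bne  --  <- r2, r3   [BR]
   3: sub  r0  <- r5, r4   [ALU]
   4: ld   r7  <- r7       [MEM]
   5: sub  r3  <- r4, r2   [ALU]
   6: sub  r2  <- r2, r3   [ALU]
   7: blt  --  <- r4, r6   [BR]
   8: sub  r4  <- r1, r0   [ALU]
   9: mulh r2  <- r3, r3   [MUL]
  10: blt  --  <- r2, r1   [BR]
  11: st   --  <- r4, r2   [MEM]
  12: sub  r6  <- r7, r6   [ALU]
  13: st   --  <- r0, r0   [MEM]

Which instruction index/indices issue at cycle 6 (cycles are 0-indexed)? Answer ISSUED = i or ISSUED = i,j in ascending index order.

t=0 i0:and.ALU ; WAW r3
t=1 i1:add.ALU ; RAW r3
t=2 i2,i3:bne.BR;sub.ALU ; dual
t=3 i4,i5:ld.MEM;sub.ALU ; dual
t=4 i6,i7:sub.ALU;blt.BR ; dual
t=5 i8,i9:sub.ALU;mulh.MUL ; dual
t=6 i10:blt.BR ; no-port BR/MEM
t=7 i11,i12:st.MEM;sub.ALU ; dual
t=8 i13:st.MEM ; tail

ISSUED = 10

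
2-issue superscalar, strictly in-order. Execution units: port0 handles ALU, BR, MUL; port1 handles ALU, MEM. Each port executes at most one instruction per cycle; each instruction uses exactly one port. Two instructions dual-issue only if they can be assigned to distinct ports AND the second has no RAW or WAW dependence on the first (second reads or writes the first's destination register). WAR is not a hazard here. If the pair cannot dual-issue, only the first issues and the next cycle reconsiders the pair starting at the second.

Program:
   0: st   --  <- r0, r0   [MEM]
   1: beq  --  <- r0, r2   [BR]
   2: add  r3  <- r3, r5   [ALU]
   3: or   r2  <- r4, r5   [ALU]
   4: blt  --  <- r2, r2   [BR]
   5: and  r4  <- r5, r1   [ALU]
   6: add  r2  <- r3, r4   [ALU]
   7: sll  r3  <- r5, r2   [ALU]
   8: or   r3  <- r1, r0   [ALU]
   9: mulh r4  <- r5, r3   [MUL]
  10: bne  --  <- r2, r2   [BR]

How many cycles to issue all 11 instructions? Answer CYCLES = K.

[0] i0,i1  st;beq  -- 2-wide
[1] i2,i3  add;or  -- 2-wide
[2] i4,i5  blt;and  -- 2-wide
[3] i6  add  -- RAW r2
[4] i7  sll  -- WAW r3
[5] i8  or  -- RAW r3
[6] i9  mulh  -- no-port MUL/BR
[7] i10  bne  -- tail

CYCLES = 8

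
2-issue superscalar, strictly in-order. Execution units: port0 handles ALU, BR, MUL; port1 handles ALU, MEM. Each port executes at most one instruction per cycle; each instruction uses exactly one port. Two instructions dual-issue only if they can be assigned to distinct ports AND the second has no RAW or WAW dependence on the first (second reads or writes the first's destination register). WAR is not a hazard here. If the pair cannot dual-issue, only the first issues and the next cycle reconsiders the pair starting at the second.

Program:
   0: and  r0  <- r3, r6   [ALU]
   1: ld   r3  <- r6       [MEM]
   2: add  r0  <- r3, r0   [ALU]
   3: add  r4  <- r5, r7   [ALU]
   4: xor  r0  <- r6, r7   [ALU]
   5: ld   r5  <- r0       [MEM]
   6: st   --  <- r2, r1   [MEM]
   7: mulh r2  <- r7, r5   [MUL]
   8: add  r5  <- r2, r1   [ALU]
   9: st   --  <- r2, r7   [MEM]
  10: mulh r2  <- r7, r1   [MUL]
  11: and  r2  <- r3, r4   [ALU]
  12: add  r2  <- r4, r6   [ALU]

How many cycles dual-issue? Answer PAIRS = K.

  cy0 -> i0+i1 (and;ld) pair
  cy1 -> i2+i3 (add;add) pair
  cy2 -> i4 (xor) RAW r0
  cy3 -> i5 (ld) no-port MEM/MEM
  cy4 -> i6+i7 (st;mulh) pair
  cy5 -> i8+i9 (add;st) pair
  cy6 -> i10 (mulh) WAW r2
  cy7 -> i11 (and) WAW r2
  cy8 -> i12 (add) tail

PAIRS = 4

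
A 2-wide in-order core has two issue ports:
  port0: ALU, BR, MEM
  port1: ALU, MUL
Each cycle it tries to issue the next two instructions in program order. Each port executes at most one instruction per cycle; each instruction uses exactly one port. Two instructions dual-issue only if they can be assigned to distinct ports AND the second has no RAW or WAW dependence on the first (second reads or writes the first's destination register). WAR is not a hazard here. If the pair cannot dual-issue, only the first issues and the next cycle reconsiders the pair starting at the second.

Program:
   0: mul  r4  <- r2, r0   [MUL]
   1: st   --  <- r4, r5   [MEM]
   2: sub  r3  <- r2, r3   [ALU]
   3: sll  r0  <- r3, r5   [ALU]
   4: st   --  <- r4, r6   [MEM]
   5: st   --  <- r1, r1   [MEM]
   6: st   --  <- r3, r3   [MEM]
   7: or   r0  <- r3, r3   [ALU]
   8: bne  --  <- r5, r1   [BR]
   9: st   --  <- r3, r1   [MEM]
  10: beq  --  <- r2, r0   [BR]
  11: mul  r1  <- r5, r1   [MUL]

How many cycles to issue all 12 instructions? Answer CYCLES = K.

#0 head=0: mul.MUL i0 RAW r4
#1 head=1: st.MEM/sub.ALU i1+i2 2-wide
#2 head=3: sll.ALU/st.MEM i3+i4 2-wide
#3 head=5: st.MEM i5 no-port MEM/MEM
#4 head=6: st.MEM/or.ALU i6+i7 2-wide
#5 head=8: bne.BR i8 no-port BR/MEM
#6 head=9: st.MEM i9 no-port MEM/BR
#7 head=10: beq.BR/mul.MUL i10+i11 2-wide

CYCLES = 8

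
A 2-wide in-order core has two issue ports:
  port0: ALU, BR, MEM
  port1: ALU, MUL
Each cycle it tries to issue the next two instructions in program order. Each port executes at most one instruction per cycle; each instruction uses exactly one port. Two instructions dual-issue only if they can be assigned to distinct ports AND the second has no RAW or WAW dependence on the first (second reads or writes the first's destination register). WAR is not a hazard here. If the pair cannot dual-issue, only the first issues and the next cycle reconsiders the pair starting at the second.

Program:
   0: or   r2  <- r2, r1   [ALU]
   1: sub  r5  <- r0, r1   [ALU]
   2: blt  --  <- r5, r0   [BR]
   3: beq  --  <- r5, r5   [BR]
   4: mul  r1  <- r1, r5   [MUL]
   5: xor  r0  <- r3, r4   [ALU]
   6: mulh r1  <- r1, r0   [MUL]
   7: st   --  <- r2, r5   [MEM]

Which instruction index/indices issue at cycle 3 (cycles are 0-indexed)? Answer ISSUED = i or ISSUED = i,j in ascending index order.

ISSUED = 5

[0] i0,i1  or+sub  -- 2-wide
[1] i2  blt  -- no-port BR/BR
[2] i3,i4  beq+mul  -- 2-wide
[3] i5  xor  -- RAW r0
[4] i6,i7  mulh+st  -- 2-wide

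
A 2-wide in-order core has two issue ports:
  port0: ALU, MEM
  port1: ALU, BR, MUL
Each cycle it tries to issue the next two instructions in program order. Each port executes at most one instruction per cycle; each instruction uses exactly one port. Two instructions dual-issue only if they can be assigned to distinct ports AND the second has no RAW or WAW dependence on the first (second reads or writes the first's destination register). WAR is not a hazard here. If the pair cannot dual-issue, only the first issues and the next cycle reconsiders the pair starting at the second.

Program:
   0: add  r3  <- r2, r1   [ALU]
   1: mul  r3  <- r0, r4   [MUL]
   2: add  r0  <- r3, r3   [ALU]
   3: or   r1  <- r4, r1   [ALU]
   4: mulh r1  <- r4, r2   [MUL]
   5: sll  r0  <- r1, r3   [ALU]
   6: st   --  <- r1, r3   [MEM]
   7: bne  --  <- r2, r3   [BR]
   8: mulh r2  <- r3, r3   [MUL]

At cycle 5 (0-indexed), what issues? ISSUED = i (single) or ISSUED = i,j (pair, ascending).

t=0 i0:add.ALU ; WAW r3
t=1 i1:mul.MUL ; RAW r3
t=2 i2&i3:add.ALU;or.ALU ; dual
t=3 i4:mulh.MUL ; RAW r1
t=4 i5&i6:sll.ALU;st.MEM ; dual
t=5 i7:bne.BR ; no-port BR/MUL
t=6 i8:mulh.MUL ; tail

ISSUED = 7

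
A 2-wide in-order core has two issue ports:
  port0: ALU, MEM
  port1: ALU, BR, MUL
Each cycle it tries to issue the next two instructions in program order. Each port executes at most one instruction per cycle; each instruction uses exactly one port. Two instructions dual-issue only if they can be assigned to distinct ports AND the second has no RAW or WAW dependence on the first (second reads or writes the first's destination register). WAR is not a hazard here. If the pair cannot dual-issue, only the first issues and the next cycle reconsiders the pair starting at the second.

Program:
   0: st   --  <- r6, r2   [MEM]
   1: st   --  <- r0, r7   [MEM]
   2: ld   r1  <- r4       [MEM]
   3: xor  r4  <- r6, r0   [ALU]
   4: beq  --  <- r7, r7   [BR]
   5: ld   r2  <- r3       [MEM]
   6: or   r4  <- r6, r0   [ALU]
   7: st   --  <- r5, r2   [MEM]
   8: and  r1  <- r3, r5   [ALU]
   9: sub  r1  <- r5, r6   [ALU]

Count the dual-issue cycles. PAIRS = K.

PAIRS = 3

[0] i0  st.MEM  -- no-port MEM/MEM
[1] i1  st.MEM  -- no-port MEM/MEM
[2] i2+i3  ld.MEM xor.ALU  -- 2-wide
[3] i4+i5  beq.BR ld.MEM  -- 2-wide
[4] i6+i7  or.ALU st.MEM  -- 2-wide
[5] i8  and.ALU  -- WAW r1
[6] i9  sub.ALU  -- tail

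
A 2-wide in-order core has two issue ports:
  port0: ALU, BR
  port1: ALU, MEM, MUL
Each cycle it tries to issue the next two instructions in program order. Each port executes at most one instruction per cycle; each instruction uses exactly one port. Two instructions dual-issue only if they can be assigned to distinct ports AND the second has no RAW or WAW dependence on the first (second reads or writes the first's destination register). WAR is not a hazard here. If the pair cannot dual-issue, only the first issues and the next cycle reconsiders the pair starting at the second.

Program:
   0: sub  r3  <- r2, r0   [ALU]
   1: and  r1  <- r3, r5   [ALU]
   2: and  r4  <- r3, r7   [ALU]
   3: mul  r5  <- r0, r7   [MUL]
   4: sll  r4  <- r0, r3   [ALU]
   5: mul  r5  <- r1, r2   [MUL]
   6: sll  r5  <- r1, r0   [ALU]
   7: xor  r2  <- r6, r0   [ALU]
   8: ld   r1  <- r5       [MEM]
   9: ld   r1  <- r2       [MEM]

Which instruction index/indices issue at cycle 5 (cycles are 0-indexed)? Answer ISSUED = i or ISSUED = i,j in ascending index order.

ISSUED = 8

t=0 i0:sub.ALU ; RAW r3
t=1 i1/i2:and.ALU and.ALU ; dual
t=2 i3/i4:mul.MUL sll.ALU ; dual
t=3 i5:mul.MUL ; WAW r5
t=4 i6/i7:sll.ALU xor.ALU ; dual
t=5 i8:ld.MEM ; no-port MEM/MEM
t=6 i9:ld.MEM ; tail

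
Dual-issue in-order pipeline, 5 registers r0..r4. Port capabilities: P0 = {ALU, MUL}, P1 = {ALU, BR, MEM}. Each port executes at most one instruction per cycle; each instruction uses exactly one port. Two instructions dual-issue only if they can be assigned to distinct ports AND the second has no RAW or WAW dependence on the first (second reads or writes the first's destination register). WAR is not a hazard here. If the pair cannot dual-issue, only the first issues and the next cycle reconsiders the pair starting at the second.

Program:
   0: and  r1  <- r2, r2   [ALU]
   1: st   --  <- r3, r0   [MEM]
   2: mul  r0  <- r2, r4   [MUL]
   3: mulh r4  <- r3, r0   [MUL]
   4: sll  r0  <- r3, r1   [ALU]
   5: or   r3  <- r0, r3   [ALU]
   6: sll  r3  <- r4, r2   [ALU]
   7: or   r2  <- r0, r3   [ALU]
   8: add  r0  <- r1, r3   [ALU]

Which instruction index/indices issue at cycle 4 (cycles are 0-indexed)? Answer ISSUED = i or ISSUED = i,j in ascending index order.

ISSUED = 6

#0 head=0: and.ALU st.MEM i0&i1 dual
#1 head=2: mul.MUL i2 no-port MUL/MUL
#2 head=3: mulh.MUL sll.ALU i3&i4 dual
#3 head=5: or.ALU i5 WAW r3
#4 head=6: sll.ALU i6 RAW r3
#5 head=7: or.ALU add.ALU i7&i8 dual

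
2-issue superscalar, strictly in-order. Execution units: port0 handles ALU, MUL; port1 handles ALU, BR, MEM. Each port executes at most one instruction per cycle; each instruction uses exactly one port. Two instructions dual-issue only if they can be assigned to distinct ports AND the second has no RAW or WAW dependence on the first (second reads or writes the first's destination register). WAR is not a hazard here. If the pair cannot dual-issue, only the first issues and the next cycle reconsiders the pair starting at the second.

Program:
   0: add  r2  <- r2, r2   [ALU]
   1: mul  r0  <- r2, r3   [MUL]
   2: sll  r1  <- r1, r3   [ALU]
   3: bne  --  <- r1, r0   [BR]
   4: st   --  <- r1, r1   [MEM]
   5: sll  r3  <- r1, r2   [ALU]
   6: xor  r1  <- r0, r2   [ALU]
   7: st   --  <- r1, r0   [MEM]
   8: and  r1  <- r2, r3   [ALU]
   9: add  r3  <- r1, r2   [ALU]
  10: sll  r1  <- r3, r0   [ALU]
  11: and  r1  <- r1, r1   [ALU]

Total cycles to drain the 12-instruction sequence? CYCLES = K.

CYCLES = 9

  cy0 -> i0 (add) RAW r2
  cy1 -> i1,i2 (mul sll) 2-wide
  cy2 -> i3 (bne) no-port BR/MEM
  cy3 -> i4,i5 (st sll) 2-wide
  cy4 -> i6 (xor) RAW r1
  cy5 -> i7,i8 (st and) 2-wide
  cy6 -> i9 (add) RAW r3
  cy7 -> i10 (sll) RAW+WAW r1
  cy8 -> i11 (and) tail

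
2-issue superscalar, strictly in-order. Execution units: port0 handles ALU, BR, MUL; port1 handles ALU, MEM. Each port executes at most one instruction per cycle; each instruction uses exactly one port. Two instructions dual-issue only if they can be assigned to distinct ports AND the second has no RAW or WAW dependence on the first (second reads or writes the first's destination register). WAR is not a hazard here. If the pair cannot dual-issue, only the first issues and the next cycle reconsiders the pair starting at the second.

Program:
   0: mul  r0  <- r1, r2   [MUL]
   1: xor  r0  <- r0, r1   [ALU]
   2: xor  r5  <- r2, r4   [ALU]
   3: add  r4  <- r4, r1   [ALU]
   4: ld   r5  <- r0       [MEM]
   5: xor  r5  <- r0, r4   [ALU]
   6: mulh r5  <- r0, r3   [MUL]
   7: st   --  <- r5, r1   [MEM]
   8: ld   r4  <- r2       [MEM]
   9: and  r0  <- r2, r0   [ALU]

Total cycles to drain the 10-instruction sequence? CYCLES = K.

CYCLES = 7

#0 head=0: mul.MUL i0 RAW+WAW r0
#1 head=1: xor.ALU/xor.ALU i1,i2 2-wide
#2 head=3: add.ALU/ld.MEM i3,i4 2-wide
#3 head=5: xor.ALU i5 WAW r5
#4 head=6: mulh.MUL i6 RAW r5
#5 head=7: st.MEM i7 no-port MEM/MEM
#6 head=8: ld.MEM/and.ALU i8,i9 2-wide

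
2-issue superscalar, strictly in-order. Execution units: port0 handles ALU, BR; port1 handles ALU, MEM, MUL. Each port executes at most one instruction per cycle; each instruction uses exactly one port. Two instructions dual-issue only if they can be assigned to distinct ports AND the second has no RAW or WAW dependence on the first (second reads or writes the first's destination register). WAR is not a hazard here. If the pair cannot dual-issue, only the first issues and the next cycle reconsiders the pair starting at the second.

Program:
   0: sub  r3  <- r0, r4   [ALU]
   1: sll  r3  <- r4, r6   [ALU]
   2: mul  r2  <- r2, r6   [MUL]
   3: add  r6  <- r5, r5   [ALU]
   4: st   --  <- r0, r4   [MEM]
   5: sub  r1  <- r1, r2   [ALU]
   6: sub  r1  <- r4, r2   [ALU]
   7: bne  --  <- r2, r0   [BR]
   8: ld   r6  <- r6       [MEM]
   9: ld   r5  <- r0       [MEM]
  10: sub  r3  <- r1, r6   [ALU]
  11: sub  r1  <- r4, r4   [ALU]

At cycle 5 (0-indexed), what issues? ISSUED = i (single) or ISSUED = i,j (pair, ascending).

ISSUED = 8

t=0 i0:sub.ALU ; WAW r3
t=1 i1+i2:sll.ALU;mul.MUL ; dual
t=2 i3+i4:add.ALU;st.MEM ; dual
t=3 i5:sub.ALU ; WAW r1
t=4 i6+i7:sub.ALU;bne.BR ; dual
t=5 i8:ld.MEM ; no-port MEM/MEM
t=6 i9+i10:ld.MEM;sub.ALU ; dual
t=7 i11:sub.ALU ; tail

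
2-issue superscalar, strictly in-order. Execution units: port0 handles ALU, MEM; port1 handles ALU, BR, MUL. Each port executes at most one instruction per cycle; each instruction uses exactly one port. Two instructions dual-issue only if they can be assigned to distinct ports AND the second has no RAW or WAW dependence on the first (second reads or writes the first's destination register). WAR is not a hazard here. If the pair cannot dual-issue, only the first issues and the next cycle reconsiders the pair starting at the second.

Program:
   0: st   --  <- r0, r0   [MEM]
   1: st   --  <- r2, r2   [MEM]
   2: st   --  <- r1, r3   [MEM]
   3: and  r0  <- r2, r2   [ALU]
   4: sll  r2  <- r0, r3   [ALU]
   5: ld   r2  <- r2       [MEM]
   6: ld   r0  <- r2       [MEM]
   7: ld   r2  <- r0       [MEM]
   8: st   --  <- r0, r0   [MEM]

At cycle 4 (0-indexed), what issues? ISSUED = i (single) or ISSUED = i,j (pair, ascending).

ISSUED = 5

0. st.MEM @i0  | no-port MEM/MEM
1. st.MEM @i1  | no-port MEM/MEM
2. st.MEM/and.ALU @i2,i3  | pair
3. sll.ALU @i4  | RAW+WAW r2
4. ld.MEM @i5  | no-port MEM/MEM
5. ld.MEM @i6  | no-port MEM/MEM
6. ld.MEM @i7  | no-port MEM/MEM
7. st.MEM @i8  | tail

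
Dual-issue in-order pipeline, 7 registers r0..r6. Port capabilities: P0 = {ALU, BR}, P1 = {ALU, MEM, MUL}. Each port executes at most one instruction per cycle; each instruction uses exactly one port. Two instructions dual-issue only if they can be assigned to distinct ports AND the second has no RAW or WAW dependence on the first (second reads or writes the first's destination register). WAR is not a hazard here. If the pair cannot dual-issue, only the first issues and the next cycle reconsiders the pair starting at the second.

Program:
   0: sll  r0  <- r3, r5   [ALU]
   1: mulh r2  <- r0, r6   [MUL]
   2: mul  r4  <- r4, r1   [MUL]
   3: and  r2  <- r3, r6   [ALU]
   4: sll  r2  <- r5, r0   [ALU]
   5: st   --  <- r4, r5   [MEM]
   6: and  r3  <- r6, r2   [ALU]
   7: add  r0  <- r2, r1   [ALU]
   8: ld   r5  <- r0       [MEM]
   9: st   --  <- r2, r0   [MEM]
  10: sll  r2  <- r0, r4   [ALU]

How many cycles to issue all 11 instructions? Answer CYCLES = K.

CYCLES = 7

0. sll.ALU @i0  | RAW r0
1. mulh.MUL @i1  | no-port MUL/MUL
2. mul.MUL;and.ALU @i2/i3  | 2-wide
3. sll.ALU;st.MEM @i4/i5  | 2-wide
4. and.ALU;add.ALU @i6/i7  | 2-wide
5. ld.MEM @i8  | no-port MEM/MEM
6. st.MEM;sll.ALU @i9/i10  | 2-wide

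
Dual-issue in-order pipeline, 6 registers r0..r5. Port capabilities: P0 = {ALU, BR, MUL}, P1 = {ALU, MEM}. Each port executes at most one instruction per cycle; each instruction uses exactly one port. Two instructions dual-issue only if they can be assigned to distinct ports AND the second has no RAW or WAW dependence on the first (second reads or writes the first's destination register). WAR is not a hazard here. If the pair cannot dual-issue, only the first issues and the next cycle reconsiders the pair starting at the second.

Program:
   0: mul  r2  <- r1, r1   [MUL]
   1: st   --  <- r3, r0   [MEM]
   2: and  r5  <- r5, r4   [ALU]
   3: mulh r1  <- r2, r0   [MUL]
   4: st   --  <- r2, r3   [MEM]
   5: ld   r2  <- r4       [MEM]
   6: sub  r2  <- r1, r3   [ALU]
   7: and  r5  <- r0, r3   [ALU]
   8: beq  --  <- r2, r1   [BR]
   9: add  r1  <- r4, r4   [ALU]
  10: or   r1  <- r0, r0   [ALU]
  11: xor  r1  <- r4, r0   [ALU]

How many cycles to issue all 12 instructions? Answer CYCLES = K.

CYCLES = 8

  cy0 -> i0+i1 (mul.MUL st.MEM) pair
  cy1 -> i2+i3 (and.ALU mulh.MUL) pair
  cy2 -> i4 (st.MEM) no-port MEM/MEM
  cy3 -> i5 (ld.MEM) WAW r2
  cy4 -> i6+i7 (sub.ALU and.ALU) pair
  cy5 -> i8+i9 (beq.BR add.ALU) pair
  cy6 -> i10 (or.ALU) WAW r1
  cy7 -> i11 (xor.ALU) tail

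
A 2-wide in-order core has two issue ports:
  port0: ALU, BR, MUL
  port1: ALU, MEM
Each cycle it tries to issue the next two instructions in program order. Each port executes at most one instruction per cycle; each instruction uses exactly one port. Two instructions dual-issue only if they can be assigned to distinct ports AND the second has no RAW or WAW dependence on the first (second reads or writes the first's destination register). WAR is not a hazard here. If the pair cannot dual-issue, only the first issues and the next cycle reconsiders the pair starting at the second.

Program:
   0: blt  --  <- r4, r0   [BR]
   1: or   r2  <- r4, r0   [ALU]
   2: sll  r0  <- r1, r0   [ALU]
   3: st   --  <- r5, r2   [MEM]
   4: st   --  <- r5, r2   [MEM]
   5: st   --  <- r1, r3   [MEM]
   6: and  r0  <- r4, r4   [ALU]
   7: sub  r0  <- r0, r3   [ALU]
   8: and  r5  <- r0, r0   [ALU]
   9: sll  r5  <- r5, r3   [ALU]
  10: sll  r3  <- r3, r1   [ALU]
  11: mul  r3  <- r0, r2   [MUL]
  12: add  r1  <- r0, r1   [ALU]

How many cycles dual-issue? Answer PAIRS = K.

t=0 i0/i1:blt;or ; dual
t=1 i2/i3:sll;st ; dual
t=2 i4:st ; no-port MEM/MEM
t=3 i5/i6:st;and ; dual
t=4 i7:sub ; RAW r0
t=5 i8:and ; RAW+WAW r5
t=6 i9/i10:sll;sll ; dual
t=7 i11/i12:mul;add ; dual

PAIRS = 5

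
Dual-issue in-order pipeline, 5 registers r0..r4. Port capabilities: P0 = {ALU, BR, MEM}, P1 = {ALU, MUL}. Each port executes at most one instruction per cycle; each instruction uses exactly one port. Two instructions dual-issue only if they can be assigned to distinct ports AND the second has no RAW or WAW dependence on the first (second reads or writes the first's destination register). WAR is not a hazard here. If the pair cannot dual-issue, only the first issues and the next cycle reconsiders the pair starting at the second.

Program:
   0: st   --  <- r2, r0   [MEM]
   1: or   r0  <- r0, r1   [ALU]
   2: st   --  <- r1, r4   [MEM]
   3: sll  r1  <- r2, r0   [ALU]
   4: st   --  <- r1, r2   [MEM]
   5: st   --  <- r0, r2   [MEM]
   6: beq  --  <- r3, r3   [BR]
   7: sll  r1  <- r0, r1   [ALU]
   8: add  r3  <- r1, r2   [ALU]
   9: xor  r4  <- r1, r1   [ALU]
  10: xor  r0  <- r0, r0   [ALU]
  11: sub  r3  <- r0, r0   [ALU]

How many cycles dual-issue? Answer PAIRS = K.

t=0 i0/i1:st.MEM or.ALU ; pair
t=1 i2/i3:st.MEM sll.ALU ; pair
t=2 i4:st.MEM ; no-port MEM/MEM
t=3 i5:st.MEM ; no-port MEM/BR
t=4 i6/i7:beq.BR sll.ALU ; pair
t=5 i8/i9:add.ALU xor.ALU ; pair
t=6 i10:xor.ALU ; RAW r0
t=7 i11:sub.ALU ; tail

PAIRS = 4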